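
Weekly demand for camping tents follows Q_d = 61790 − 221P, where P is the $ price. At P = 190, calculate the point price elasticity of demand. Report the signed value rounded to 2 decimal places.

-2.12

dQ_d/dP = −221. At P = 190, Q_d = 61790 − 221(190) = 19800.
Ed = (dQ_d/dP)·(P/Q_d) = −221 × (190/19800) = -2.1207…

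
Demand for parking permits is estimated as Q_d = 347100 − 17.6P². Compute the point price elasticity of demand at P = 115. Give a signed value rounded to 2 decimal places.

-4.07

dQ_d/dP = −2·17.6·P = -4048. At P = 115, Q_d = 114340.
Ed = (dQ_d/dP)·(P/Q_d) = (-4048) × (115/114340) = -4.0713…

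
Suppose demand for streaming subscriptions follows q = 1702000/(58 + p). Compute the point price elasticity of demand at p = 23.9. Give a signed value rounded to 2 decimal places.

-0.29

dq/dp = −1702000/(58 + p)² = -253.742. At p = 23.9, q = 20781.4.
Ed = (dq/dp)·(p/q) = (-253.742) × (23.9/20781.4) = -0.2918…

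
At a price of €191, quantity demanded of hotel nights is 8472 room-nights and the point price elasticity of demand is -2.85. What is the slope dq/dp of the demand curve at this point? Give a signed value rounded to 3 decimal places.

Ed = (dq/dp)·(p/q) ⇒ dq/dp = Ed·q/p = (-2.85)·8472/191 = -126.41465…

-126.415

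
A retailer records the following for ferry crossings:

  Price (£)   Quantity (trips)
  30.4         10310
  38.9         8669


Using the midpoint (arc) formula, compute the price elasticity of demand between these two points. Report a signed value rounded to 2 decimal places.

-0.70

%ΔQ = (8669 − 10310) / [(10310 + 8669)/2] = -1641/9489.5 = -0.172927…
%ΔP = (38.9 − 30.4) / [(30.4 + 38.9)/2] = 8.5/34.65 = 0.245310…
Arc Ed = %ΔQ / %ΔP = (-1641/9489.5) / (8.5/34.65) = -0.7049…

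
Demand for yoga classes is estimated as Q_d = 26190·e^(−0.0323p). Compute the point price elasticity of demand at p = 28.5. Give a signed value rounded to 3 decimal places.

dQ_d/dp = −0.0323·Q_d = -336.937. At p = 28.5, Q_d = 10431.5.
Ed = (dQ_d/dp)·(p/Q_d) = (-336.937) × (28.5/10431.5) = -0.92055

-0.921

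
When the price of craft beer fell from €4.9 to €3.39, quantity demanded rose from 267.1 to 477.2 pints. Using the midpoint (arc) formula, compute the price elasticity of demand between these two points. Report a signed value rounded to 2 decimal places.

%ΔQ = (477.2 − 267.1) / [(267.1 + 477.2)/2] = 210.1/372.15 = 0.564557…
%ΔP = (3.39 − 4.9) / [(4.9 + 3.39)/2] = -1.51/4.145 = -0.364294…
Arc Ed = %ΔQ / %ΔP = (210.1/372.15) / (-1.51/4.145) = -1.5497…

-1.55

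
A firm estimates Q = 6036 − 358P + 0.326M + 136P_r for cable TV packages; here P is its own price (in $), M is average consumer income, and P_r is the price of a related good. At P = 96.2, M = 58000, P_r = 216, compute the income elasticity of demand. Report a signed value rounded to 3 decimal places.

At the given values, Q = 6036 − 358(96.2) + 0.326(58000) + 136(216) = 19880.4.
∂Q/∂M = 0.326.
E = (0.326) × (58000/19880.4) = 0.95108…

0.951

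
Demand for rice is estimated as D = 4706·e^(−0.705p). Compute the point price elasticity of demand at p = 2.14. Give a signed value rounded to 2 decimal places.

-1.51

dD/dp = −0.705·D = -733.873. At p = 2.14, D = 1040.95.
Ed = (dD/dp)·(p/D) = (-733.873) × (2.14/1040.95) = -1.5087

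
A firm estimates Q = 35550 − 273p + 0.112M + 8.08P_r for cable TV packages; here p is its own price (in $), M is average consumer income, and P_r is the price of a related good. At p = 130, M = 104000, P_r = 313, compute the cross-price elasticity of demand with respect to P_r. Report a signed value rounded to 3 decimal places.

0.178

At the given values, Q = 35550 − 273(130) + 0.112(104000) + 8.08(313) = 14237.04.
∂Q/∂P_r = 8.08.
E = (8.08) × (313/14237.04) = 0.17763…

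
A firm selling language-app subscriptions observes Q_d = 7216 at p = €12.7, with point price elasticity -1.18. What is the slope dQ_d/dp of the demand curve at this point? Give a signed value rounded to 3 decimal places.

Ed = (dQ_d/dp)·(p/Q_d) ⇒ dQ_d/dp = Ed·Q_d/p = (-1.18)·7216/12.7 = -670.46299…

-670.463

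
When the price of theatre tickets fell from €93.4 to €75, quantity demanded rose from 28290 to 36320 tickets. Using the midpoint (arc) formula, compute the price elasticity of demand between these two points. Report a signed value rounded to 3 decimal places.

-1.137

%ΔQ = (36320 − 28290) / [(28290 + 36320)/2] = 8030/32305 = 0.248568…
%ΔP = (75 − 93.4) / [(93.4 + 75)/2] = -18.4/84.2 = -0.218527…
Arc Ed = %ΔQ / %ΔP = (8030/32305) / (-18.4/84.2) = -1.13747…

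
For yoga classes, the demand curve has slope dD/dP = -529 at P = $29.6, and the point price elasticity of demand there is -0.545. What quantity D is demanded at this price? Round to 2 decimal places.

Ed = (dD/dP)·(P/D) ⇒ D = (dD/dP)·P/Ed = (-529)·29.6/(-0.545) = 28731.0091…

28731.01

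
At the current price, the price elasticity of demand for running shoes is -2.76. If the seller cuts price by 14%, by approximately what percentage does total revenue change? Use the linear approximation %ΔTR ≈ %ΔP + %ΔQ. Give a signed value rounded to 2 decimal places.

%ΔQ ≈ Ed × %ΔP = (-2.76) × (-14%) = +38.6400%
%ΔTR ≈ %ΔP + %ΔQ = (-14%) + (+38.6400%) = +24.6400%

+24.64%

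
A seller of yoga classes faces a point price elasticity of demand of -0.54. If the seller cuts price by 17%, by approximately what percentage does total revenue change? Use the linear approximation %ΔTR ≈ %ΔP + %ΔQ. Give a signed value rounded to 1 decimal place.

%ΔQ ≈ Ed × %ΔP = (-0.54) × (-17%) = +9.1800%
%ΔTR ≈ %ΔP + %ΔQ = (-17%) + (+9.1800%) = -7.8200%

-7.8%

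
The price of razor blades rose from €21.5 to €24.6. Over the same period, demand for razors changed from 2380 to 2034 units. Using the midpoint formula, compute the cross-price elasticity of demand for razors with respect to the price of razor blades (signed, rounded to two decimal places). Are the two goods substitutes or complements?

-1.17; complements

%ΔQ_{razors} = (2034 − 2380)/avg = -346/2207 = -0.156773…
%ΔP_{razor blades} = (24.6 − 21.5)/avg = 3.1/23.05 = 0.134490…
E_cross = (-346/2207) / (3.1/23.05) = -1.1656…
E_cross < 0 ⇒ the goods are complements.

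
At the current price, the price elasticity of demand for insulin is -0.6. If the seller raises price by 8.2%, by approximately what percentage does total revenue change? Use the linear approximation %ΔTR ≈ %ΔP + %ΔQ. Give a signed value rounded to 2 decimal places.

%ΔQ ≈ Ed × %ΔP = (-0.6) × (+8.2%) = -4.9200%
%ΔTR ≈ %ΔP + %ΔQ = (+8.2%) + (-4.9200%) = +3.2800%

+3.28%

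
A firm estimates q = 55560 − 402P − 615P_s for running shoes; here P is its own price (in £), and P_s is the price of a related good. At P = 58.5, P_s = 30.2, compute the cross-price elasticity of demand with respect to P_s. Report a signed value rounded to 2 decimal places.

-1.38

At the given values, q = 55560 − 402(58.5) − 615(30.2) = 13470.
∂q/∂P_s = -615.
E = (-615) × (30.2/13470) = -1.3788…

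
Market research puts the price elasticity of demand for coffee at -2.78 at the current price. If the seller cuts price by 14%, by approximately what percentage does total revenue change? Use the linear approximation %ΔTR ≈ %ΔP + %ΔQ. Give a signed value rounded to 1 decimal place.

%ΔQ ≈ Ed × %ΔP = (-2.78) × (-14%) = +38.9200%
%ΔTR ≈ %ΔP + %ΔQ = (-14%) + (+38.9200%) = +24.9200%

+24.9%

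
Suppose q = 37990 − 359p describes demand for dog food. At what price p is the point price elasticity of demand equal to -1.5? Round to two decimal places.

Ed = −359p/(37990 − 359p). Set this equal to -1.5:
359p = 1.5·(37990 − 359p) ⇒ 359p(1 + 1.5) = 1.5·37990
p = 1.5·37990 / (359·2.5) = 63.4930…

63.49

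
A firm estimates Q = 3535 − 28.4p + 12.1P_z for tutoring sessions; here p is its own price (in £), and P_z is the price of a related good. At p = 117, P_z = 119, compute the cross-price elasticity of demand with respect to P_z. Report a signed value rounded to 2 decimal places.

0.87

At the given values, Q = 3535 − 28.4(117) + 12.1(119) = 1652.1.
∂Q/∂P_z = 12.1.
E = (12.1) × (119/1652.1) = 0.8715…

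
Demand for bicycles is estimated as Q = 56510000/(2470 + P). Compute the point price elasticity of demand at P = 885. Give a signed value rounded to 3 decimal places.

-0.264

dQ/dP = −56510000/(2470 + P)² = -5.02042. At P = 885, Q = 16843.5.
Ed = (dQ/dP)·(P/Q) = (-5.02042) × (885/16843.5) = -0.26378…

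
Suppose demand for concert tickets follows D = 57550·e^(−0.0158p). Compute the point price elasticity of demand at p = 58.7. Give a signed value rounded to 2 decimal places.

-0.93

dD/dp = −0.0158·D = -359.676. At p = 58.7, D = 22764.3.
Ed = (dD/dp)·(p/D) = (-359.676) × (58.7/22764.3) = -0.9274…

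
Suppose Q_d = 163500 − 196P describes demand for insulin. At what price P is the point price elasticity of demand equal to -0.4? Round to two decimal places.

238.34

Ed = −196P/(163500 − 196P). Set this equal to -0.4:
196P = 0.4·(163500 − 196P) ⇒ 196P(1 + 0.4) = 0.4·163500
P = 0.4·163500 / (196·1.4) = 238.3381…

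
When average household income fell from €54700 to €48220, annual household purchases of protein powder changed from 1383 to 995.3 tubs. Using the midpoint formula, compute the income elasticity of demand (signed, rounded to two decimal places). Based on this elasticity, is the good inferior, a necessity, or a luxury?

2.59; luxury

%ΔQ = (995.3 − 1383)/[( 1383 + 995.3)/2] = -387.7/1189.15 = -0.326031…
%ΔIncome = (48220 − 54700)/[( 54700 + 48220)/2] = -6480/51460 = -0.125923…
E_income = (-387.7/1189.15) / (-6480/51460) = 2.5891…
E_income > 1 ⇒ normal good, luxury.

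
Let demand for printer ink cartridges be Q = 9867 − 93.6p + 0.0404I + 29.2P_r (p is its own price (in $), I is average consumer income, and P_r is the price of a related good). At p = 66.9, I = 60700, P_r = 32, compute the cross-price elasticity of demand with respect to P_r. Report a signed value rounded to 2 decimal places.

0.13

At the given values, Q = 9867 − 93.6(66.9) + 0.0404(60700) + 29.2(32) = 6991.84.
∂Q/∂P_r = 29.2.
E = (29.2) × (32/6991.84) = 0.1336…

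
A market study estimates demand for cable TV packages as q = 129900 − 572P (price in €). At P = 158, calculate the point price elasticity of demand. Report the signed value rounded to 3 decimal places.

-2.287

dq/dP = −572. At P = 158, q = 129900 − 572(158) = 39524.
Ed = (dq/dP)·(P/q) = −572 × (158/39524) = -2.28661…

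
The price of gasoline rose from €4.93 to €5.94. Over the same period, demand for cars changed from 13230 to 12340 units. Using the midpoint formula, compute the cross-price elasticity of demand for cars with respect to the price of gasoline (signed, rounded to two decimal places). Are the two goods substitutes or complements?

%ΔQ_{cars} = (12340 − 13230)/avg = -890/12785 = -0.069612…
%ΔP_{gasoline} = (5.94 − 4.93)/avg = 1.01/5.435 = 0.185832…
E_cross = (-890/12785) / (1.01/5.435) = -0.3745…
E_cross < 0 ⇒ the goods are complements.

-0.37; complements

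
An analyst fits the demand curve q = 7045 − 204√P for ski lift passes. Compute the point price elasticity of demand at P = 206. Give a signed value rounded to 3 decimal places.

-0.356

dq/dP = −204/(2√P) = -7.10668. At P = 206, q = 4117.05.
Ed = (dq/dP)·(P/q) = (-7.10668) × (206/4117.05) = -0.35558…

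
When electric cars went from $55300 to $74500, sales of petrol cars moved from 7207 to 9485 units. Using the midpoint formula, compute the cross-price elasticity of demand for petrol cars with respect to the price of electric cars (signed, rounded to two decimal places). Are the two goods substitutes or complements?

0.92; substitutes

%ΔQ_{petrol cars} = (9485 − 7207)/avg = 2278/8346 = 0.272945…
%ΔP_{electric cars} = (74500 − 55300)/avg = 19200/64900 = 0.295839…
E_cross = (2278/8346) / (19200/64900) = 0.9226…
E_cross > 0 ⇒ the goods are substitutes.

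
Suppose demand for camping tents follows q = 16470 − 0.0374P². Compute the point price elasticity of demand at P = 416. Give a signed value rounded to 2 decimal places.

dq/dP = −2·0.0374·P = -31.1168. At P = 416, q = 9997.7056.
Ed = (dq/dP)·(P/q) = (-31.1168) × (416/9997.7056) = -1.2947…

-1.29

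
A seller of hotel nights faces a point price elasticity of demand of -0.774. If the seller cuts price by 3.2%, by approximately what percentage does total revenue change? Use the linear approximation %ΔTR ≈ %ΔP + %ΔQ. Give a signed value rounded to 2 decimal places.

%ΔQ ≈ Ed × %ΔP = (-0.774) × (-3.2%) = +2.4768%
%ΔTR ≈ %ΔP + %ΔQ = (-3.2%) + (+2.4768%) = -0.7232%

-0.72%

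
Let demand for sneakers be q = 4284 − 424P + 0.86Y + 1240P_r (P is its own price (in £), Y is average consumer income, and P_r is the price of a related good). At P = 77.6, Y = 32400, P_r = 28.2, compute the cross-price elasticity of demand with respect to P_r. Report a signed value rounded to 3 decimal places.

At the given values, q = 4284 − 424(77.6) + 0.86(32400) + 1240(28.2) = 34213.6.
∂q/∂P_r = 1240.
E = (1240) × (28.2/34213.6) = 1.02204…

1.022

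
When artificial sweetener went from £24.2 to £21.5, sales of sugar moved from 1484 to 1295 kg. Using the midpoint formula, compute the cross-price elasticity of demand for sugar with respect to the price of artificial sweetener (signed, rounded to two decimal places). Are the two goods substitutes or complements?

1.15; substitutes

%ΔQ_{sugar} = (1295 − 1484)/avg = -189/1389.5 = -0.136020…
%ΔP_{artificial sweetener} = (21.5 − 24.2)/avg = -2.7/22.85 = -0.118161…
E_cross = (-189/1389.5) / (-2.7/22.85) = 1.1511…
E_cross > 0 ⇒ the goods are substitutes.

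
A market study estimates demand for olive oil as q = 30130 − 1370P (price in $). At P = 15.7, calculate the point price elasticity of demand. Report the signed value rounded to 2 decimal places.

-2.49

dq/dP = −1370. At P = 15.7, q = 30130 − 1370(15.7) = 8621.
Ed = (dq/dP)·(P/q) = −1370 × (15.7/8621) = -2.4949…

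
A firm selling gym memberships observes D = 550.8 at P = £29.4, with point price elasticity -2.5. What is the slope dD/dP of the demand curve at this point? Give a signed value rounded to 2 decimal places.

-46.84

Ed = (dD/dP)·(P/D) ⇒ dD/dP = Ed·D/P = (-2.5)·550.8/29.4 = -46.8367…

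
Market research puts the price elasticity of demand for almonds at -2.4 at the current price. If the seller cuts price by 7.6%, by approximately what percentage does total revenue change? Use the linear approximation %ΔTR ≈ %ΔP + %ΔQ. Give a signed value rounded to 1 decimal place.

+10.6%

%ΔQ ≈ Ed × %ΔP = (-2.4) × (-7.6%) = +18.2400%
%ΔTR ≈ %ΔP + %ΔQ = (-7.6%) + (+18.2400%) = +10.6400%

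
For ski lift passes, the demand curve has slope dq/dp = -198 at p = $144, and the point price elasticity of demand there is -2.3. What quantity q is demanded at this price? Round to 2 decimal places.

12396.52

Ed = (dq/dp)·(p/q) ⇒ q = (dq/dp)·p/Ed = (-198)·144/(-2.3) = 12396.5217…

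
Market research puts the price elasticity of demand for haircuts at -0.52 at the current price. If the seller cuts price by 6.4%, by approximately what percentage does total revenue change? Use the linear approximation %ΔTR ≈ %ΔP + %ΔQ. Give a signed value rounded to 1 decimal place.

%ΔQ ≈ Ed × %ΔP = (-0.52) × (-6.4%) = +3.3280%
%ΔTR ≈ %ΔP + %ΔQ = (-6.4%) + (+3.3280%) = -3.0720%

-3.1%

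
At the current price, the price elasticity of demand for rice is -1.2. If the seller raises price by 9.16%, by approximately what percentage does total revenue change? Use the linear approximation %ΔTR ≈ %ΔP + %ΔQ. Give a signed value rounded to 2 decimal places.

%ΔQ ≈ Ed × %ΔP = (-1.2) × (+9.16%) = -10.9920%
%ΔTR ≈ %ΔP + %ΔQ = (+9.16%) + (-10.9920%) = -1.8320%

-1.83%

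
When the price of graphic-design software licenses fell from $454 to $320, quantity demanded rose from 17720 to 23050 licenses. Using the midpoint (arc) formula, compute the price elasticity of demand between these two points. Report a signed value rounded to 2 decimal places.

%ΔQ = (23050 − 17720) / [(17720 + 23050)/2] = 5330/20385 = 0.261466…
%ΔP = (320 − 454) / [(454 + 320)/2] = -134/387 = -0.346253…
Arc Ed = %ΔQ / %ΔP = (5330/20385) / (-134/387) = -0.7551…

-0.76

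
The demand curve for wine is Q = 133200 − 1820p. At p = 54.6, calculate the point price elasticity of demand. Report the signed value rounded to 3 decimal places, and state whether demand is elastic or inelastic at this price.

dQ/dp = −1820. At p = 54.6, Q = 133200 − 1820(54.6) = 33828.
Ed = (dQ/dp)·(p/Q) = −1820 × (54.6/33828) = -2.93756…
|Ed| = 2.938 > 1, so demand is elastic.

-2.938; elastic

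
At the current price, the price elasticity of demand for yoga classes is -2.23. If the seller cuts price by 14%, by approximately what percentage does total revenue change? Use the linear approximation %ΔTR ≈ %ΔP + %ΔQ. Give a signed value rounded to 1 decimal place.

%ΔQ ≈ Ed × %ΔP = (-2.23) × (-14%) = +31.2200%
%ΔTR ≈ %ΔP + %ΔQ = (-14%) + (+31.2200%) = +17.2200%

+17.2%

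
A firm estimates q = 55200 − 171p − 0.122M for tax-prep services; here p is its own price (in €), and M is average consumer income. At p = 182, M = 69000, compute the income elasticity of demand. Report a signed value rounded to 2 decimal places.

At the given values, q = 55200 − 171(182) − 0.122(69000) = 15660.
∂q/∂M = -0.122.
E = (-0.122) × (69000/15660) = -0.5375…

-0.54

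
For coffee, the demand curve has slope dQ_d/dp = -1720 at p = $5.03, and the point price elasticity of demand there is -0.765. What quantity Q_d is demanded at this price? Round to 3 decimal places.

Ed = (dQ_d/dp)·(p/Q_d) ⇒ Q_d = (dQ_d/dp)·p/Ed = (-1720)·5.03/(-0.765) = 11309.28104…

11309.281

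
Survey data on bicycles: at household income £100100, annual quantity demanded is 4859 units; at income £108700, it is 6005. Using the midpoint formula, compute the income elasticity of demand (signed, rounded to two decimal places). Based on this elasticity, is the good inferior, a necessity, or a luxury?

2.56; luxury

%ΔQ = (6005 − 4859)/[( 4859 + 6005)/2] = 1146/5432 = 0.210972…
%ΔIncome = (108700 − 100100)/[( 100100 + 108700)/2] = 8600/104400 = 0.082375…
E_income = (1146/5432) / (8600/104400) = 2.5611…
E_income > 1 ⇒ normal good, luxury.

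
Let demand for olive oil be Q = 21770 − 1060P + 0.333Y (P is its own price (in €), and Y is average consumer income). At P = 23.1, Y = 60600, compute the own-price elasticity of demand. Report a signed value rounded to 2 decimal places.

-1.40

At the given values, Q = 21770 − 1060(23.1) + 0.333(60600) = 17463.8.
∂Q/∂P = −1060.
E = (-1060) × (23.1/17463.8) = -1.4021…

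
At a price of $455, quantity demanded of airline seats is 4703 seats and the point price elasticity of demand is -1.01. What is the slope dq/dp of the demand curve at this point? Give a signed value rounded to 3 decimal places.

-10.440

Ed = (dq/dp)·(p/q) ⇒ dq/dp = Ed·q/p = (-1.01)·4703/455 = -10.43962…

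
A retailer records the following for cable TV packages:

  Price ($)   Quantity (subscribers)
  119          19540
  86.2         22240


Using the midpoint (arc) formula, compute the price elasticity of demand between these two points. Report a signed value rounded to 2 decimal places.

-0.40

%ΔQ = (22240 − 19540) / [(19540 + 22240)/2] = 2700/20890 = 0.129248…
%ΔP = (86.2 − 119) / [(119 + 86.2)/2] = -32.8/102.6 = -0.319688…
Arc Ed = %ΔQ / %ΔP = (2700/20890) / (-32.8/102.6) = -0.4042…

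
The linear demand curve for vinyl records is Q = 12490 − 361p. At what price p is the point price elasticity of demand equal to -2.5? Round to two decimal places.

24.71

Ed = −361p/(12490 − 361p). Set this equal to -2.5:
361p = 2.5·(12490 − 361p) ⇒ 361p(1 + 2.5) = 2.5·12490
p = 2.5·12490 / (361·3.5) = 24.7130…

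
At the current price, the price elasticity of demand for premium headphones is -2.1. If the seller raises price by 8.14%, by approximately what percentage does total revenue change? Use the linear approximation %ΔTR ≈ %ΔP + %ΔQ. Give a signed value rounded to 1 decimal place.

-9.0%

%ΔQ ≈ Ed × %ΔP = (-2.1) × (+8.14%) = -17.0940%
%ΔTR ≈ %ΔP + %ΔQ = (+8.14%) + (-17.0940%) = -8.9540%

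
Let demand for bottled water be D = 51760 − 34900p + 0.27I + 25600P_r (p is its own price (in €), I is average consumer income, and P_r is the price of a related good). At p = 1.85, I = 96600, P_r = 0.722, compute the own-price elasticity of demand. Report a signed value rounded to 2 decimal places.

-2.03

At the given values, D = 51760 − 34900(1.85) + 0.27(96600) + 25600(0.722) = 31760.2.
∂D/∂p = −34900.
E = (-34900) × (1.85/31760.2) = -2.0328…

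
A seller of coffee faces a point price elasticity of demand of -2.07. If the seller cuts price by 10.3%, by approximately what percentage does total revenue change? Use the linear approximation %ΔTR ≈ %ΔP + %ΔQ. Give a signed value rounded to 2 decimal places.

%ΔQ ≈ Ed × %ΔP = (-2.07) × (-10.3%) = +21.3210%
%ΔTR ≈ %ΔP + %ΔQ = (-10.3%) + (+21.3210%) = +11.0210%

+11.02%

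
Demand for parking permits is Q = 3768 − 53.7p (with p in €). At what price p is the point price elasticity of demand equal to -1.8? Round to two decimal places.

45.11

Ed = −53.7p/(3768 − 53.7p). Set this equal to -1.8:
53.7p = 1.8·(3768 − 53.7p) ⇒ 53.7p(1 + 1.8) = 1.8·3768
p = 1.8·3768 / (53.7·2.8) = 45.1077…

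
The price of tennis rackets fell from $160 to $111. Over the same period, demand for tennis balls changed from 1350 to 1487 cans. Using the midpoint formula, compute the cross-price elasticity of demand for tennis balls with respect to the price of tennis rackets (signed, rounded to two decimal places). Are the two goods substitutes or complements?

-0.27; complements

%ΔQ_{tennis balls} = (1487 − 1350)/avg = 137/1418.5 = 0.096580…
%ΔP_{tennis rackets} = (111 − 160)/avg = -49/135.5 = -0.361623…
E_cross = (137/1418.5) / (-49/135.5) = -0.2670…
E_cross < 0 ⇒ the goods are complements.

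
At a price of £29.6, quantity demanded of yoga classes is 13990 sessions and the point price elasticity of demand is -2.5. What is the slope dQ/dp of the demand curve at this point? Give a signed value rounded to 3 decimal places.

Ed = (dQ/dp)·(p/Q) ⇒ dQ/dp = Ed·Q/p = (-2.5)·13990/29.6 = -1181.58783…

-1181.588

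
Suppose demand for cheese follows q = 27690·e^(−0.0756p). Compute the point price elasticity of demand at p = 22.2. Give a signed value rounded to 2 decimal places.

dq/dp = −0.0756·q = -390.805. At p = 22.2, q = 5169.37.
Ed = (dq/dp)·(p/q) = (-390.805) × (22.2/5169.37) = -1.6783…

-1.68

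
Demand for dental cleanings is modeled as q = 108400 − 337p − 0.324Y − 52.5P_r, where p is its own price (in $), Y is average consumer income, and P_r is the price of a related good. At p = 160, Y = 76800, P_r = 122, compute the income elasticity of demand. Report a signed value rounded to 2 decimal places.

At the given values, q = 108400 − 337(160) − 0.324(76800) − 52.5(122) = 23191.8.
∂q/∂Y = -0.324.
E = (-0.324) × (76800/23191.8) = -1.0729…

-1.07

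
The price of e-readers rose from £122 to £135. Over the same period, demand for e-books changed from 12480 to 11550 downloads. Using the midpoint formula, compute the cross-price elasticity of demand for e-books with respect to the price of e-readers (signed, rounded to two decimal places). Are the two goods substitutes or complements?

-0.77; complements

%ΔQ_{e-books} = (11550 − 12480)/avg = -930/12015 = -0.077403…
%ΔP_{e-readers} = (135 − 122)/avg = 13/128.5 = 0.101167…
E_cross = (-930/12015) / (13/128.5) = -0.7651…
E_cross < 0 ⇒ the goods are complements.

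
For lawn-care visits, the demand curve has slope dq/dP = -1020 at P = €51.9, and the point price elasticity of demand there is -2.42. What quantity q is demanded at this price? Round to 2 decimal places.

21875.21

Ed = (dq/dP)·(P/q) ⇒ q = (dq/dP)·P/Ed = (-1020)·51.9/(-2.42) = 21875.2066…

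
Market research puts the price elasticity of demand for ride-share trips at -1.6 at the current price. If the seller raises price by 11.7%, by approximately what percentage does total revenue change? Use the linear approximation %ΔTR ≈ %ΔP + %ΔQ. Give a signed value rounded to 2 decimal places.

-7.02%

%ΔQ ≈ Ed × %ΔP = (-1.6) × (+11.7%) = -18.7200%
%ΔTR ≈ %ΔP + %ΔQ = (+11.7%) + (-18.7200%) = -7.0200%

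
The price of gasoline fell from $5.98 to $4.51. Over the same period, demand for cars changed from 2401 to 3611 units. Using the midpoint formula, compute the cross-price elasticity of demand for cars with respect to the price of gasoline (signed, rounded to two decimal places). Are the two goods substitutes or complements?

-1.44; complements

%ΔQ_{cars} = (3611 − 2401)/avg = 1210/3006 = 0.402528…
%ΔP_{gasoline} = (4.51 − 5.98)/avg = -1.47/5.245 = -0.280266…
E_cross = (1210/3006) / (-1.47/5.245) = -1.4362…
E_cross < 0 ⇒ the goods are complements.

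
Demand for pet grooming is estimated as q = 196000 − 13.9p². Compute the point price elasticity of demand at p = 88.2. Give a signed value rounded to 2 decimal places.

dq/dp = −2·13.9·p = -2451.96. At p = 88.2, q = 87868.564.
Ed = (dq/dp)·(p/q) = (-2451.96) × (88.2/87868.564) = -2.4612…

-2.46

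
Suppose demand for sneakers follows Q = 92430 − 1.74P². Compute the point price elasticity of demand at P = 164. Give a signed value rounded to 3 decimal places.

-2.051

dQ/dP = −2·1.74·P = -570.72. At P = 164, Q = 45630.96.
Ed = (dQ/dP)·(P/Q) = (-570.72) × (164/45630.96) = -2.05119…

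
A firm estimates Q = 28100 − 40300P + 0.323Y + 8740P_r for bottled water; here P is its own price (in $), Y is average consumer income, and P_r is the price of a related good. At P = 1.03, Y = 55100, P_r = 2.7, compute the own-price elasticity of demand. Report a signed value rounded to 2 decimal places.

-1.48

At the given values, Q = 28100 − 40300(1.03) + 0.323(55100) + 8740(2.7) = 27986.3.
∂Q/∂P = −40300.
E = (-40300) × (1.03/27986.3) = -1.4831…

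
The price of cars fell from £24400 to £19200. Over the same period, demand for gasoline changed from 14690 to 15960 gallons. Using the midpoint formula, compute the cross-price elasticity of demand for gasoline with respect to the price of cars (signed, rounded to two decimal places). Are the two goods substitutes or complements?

%ΔQ_{gasoline} = (15960 − 14690)/avg = 1270/15325 = 0.082871…
%ΔP_{cars} = (19200 − 24400)/avg = -5200/21800 = -0.238532…
E_cross = (1270/15325) / (-5200/21800) = -0.3474…
E_cross < 0 ⇒ the goods are complements.

-0.35; complements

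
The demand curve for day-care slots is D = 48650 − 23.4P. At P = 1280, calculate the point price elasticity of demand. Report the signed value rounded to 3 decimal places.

dD/dP = −23.4. At P = 1280, D = 48650 − 23.4(1280) = 18698.
Ed = (dD/dP)·(P/D) = −23.4 × (1280/18698) = -1.60188…

-1.602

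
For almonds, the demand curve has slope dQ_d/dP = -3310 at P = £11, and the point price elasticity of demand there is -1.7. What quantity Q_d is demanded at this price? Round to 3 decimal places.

Ed = (dQ_d/dP)·(P/Q_d) ⇒ Q_d = (dQ_d/dP)·P/Ed = (-3310)·11/(-1.7) = 21417.64705…

21417.647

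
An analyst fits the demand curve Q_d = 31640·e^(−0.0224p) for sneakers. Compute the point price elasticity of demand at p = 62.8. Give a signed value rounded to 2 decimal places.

dQ_d/dp = −0.0224·Q_d = -173.602. At p = 62.8, Q_d = 7750.07.
Ed = (dQ_d/dp)·(p/Q_d) = (-173.602) × (62.8/7750.07) = -1.4067…

-1.41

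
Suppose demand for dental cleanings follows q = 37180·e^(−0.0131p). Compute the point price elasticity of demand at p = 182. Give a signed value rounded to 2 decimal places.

-2.38

dq/dp = −0.0131·q = -44.8886. At p = 182, q = 3426.61.
Ed = (dq/dp)·(p/q) = (-44.8886) × (182/3426.61) = -2.3842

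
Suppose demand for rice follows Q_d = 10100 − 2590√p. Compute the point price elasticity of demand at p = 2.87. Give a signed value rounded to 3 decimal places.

-0.384

dQ_d/dp = −2590/(2√p) = -764.414. At p = 2.87, Q_d = 5712.26.
Ed = (dQ_d/dp)·(p/Q_d) = (-764.414) × (2.87/5712.26) = -0.38406…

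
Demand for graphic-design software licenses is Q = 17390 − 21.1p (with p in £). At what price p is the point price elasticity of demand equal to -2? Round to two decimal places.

Ed = −21.1p/(17390 − 21.1p). Set this equal to -2:
21.1p = 2·(17390 − 21.1p) ⇒ 21.1p(1 + 2) = 2·17390
p = 2·17390 / (21.1·3) = 549.4470…

549.45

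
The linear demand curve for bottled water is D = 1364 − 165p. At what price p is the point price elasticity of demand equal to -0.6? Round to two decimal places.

3.10

Ed = −165p/(1364 − 165p). Set this equal to -0.6:
165p = 0.6·(1364 − 165p) ⇒ 165p(1 + 0.6) = 0.6·1364
p = 0.6·1364 / (165·1.6) = 3.1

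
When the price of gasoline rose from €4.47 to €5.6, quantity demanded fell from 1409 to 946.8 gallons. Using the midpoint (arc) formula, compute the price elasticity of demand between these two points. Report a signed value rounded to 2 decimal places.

-1.75

%ΔQ = (946.8 − 1409) / [(1409 + 946.8)/2] = -462.2/1177.9 = -0.392393…
%ΔP = (5.6 − 4.47) / [(4.47 + 5.6)/2] = 1.13/5.035 = 0.224428…
Arc Ed = %ΔQ / %ΔP = (-462.2/1177.9) / (1.13/5.035) = -1.7484…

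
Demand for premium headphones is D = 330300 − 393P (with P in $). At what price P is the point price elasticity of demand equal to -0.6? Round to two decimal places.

Ed = −393P/(330300 − 393P). Set this equal to -0.6:
393P = 0.6·(330300 − 393P) ⇒ 393P(1 + 0.6) = 0.6·330300
P = 0.6·330300 / (393·1.6) = 315.1717…

315.17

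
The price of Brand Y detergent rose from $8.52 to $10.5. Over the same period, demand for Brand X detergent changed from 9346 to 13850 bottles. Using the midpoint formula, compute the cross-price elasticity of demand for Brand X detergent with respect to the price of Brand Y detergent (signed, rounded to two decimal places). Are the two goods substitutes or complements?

1.87; substitutes

%ΔQ_{Brand X detergent} = (13850 − 9346)/avg = 4504/11598 = 0.388342…
%ΔP_{Brand Y detergent} = (10.5 − 8.52)/avg = 1.98/9.51 = 0.208201…
E_cross = (4504/11598) / (1.98/9.51) = 1.8652…
E_cross > 0 ⇒ the goods are substitutes.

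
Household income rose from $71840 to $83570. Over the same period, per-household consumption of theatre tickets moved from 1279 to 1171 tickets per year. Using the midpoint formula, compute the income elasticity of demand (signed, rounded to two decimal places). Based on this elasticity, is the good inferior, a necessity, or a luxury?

%ΔQ = (1171 − 1279)/[( 1279 + 1171)/2] = -108/1225 = -0.088163…
%ΔIncome = (83570 − 71840)/[( 71840 + 83570)/2] = 11730/77705 = 0.150955…
E_income = (-108/1225) / (11730/77705) = -0.5840…
E_income < 0 ⇒ inferior good.

-0.58; inferior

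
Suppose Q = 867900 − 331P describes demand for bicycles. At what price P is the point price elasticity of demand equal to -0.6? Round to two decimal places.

983.27

Ed = −331P/(867900 − 331P). Set this equal to -0.6:
331P = 0.6·(867900 − 331P) ⇒ 331P(1 + 0.6) = 0.6·867900
P = 0.6·867900 / (331·1.6) = 983.2703…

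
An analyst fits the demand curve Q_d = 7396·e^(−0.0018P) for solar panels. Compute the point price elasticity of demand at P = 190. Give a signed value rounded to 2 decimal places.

-0.34

dQ_d/dP = −0.0018·Q_d = -9.45672. At P = 190, Q_d = 5253.74.
Ed = (dQ_d/dP)·(P/Q_d) = (-9.45672) × (190/5253.74) = -0.342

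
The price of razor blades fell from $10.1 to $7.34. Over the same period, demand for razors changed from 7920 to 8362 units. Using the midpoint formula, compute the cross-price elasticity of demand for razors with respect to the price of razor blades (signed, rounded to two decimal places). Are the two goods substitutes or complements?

%ΔQ_{razors} = (8362 − 7920)/avg = 442/8141 = 0.054293…
%ΔP_{razor blades} = (7.34 − 10.1)/avg = -2.76/8.72 = -0.316513…
E_cross = (442/8141) / (-2.76/8.72) = -0.1715…
E_cross < 0 ⇒ the goods are complements.

-0.17; complements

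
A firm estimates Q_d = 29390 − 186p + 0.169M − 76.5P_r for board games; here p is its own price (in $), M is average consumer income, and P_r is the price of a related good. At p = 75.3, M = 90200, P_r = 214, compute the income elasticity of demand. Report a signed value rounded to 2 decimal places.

At the given values, Q_d = 29390 − 186(75.3) + 0.169(90200) − 76.5(214) = 14257.
∂Q_d/∂M = 0.169.
E = (0.169) × (90200/14257) = 1.0692…

1.07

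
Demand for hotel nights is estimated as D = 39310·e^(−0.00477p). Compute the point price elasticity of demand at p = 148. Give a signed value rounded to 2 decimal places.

dD/dp = −0.00477·D = -92.5608. At p = 148, D = 19404.8.
Ed = (dD/dp)·(p/D) = (-92.5608) × (148/19404.8) = -0.7059…

-0.71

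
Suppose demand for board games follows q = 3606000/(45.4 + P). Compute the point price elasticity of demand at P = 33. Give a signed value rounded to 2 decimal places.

-0.42

dq/dP = −3606000/(45.4 + P)² = -586.67. At P = 33, q = 45994.9.
Ed = (dq/dP)·(P/q) = (-586.67) × (33/45994.9) = -0.4209…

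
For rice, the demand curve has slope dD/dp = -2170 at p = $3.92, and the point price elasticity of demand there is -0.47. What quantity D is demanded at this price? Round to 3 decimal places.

18098.723

Ed = (dD/dp)·(p/D) ⇒ D = (dD/dp)·p/Ed = (-2170)·3.92/(-0.47) = 18098.72340…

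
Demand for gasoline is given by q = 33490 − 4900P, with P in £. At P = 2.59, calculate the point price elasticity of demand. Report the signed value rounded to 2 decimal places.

dq/dP = −4900. At P = 2.59, q = 33490 − 4900(2.59) = 20799.
Ed = (dq/dP)·(P/q) = −4900 × (2.59/20799) = -0.6101…

-0.61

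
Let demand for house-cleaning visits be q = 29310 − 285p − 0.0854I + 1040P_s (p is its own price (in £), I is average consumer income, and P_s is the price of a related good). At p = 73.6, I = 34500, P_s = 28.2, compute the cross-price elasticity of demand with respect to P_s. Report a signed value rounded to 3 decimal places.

At the given values, q = 29310 − 285(73.6) − 0.0854(34500) + 1040(28.2) = 34715.7.
∂q/∂P_s = 1040.
E = (1040) × (28.2/34715.7) = 0.84480…

0.845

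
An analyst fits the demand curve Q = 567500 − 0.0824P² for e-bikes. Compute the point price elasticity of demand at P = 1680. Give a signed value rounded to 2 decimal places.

dQ/dP = −2·0.0824·P = -276.864. At P = 1680, Q = 334934.24.
Ed = (dQ/dP)·(P/Q) = (-276.864) × (1680/334934.24) = -1.3887…

-1.39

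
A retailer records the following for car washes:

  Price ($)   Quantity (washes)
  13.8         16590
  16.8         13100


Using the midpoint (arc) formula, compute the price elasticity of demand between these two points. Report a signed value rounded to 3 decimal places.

%ΔQ = (13100 − 16590) / [(16590 + 13100)/2] = -3490/14845 = -0.235095…
%ΔP = (16.8 − 13.8) / [(13.8 + 16.8)/2] = 3/15.3 = 0.196078…
Arc Ed = %ΔQ / %ΔP = (-3490/14845) / (3/15.3) = -1.19898…

-1.199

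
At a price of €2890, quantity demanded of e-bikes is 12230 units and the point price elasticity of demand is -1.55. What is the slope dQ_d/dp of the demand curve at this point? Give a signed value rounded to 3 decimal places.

-6.559

Ed = (dQ_d/dp)·(p/Q_d) ⇒ dQ_d/dp = Ed·Q_d/p = (-1.55)·12230/2890 = -6.55934…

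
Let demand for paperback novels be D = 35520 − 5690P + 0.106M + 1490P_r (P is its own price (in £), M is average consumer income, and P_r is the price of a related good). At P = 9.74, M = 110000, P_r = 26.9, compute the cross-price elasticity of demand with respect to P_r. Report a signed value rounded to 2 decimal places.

At the given values, D = 35520 − 5690(9.74) + 0.106(110000) + 1490(26.9) = 31840.4.
∂D/∂P_r = 1490.
E = (1490) × (26.9/31840.4) = 1.2588…

1.26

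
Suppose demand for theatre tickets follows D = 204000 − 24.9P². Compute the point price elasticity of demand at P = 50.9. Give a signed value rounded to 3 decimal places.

-0.925

dD/dP = −2·24.9·P = -2534.82. At P = 50.9, D = 139488.831.
Ed = (dD/dP)·(P/D) = (-2534.82) × (50.9/139488.831) = -0.92496…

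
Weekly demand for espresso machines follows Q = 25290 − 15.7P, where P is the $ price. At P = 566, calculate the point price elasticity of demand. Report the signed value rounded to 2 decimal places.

-0.54

dQ/dP = −15.7. At P = 566, Q = 25290 − 15.7(566) = 16403.8.
Ed = (dQ/dP)·(P/Q) = −15.7 × (566/16403.8) = -0.5417…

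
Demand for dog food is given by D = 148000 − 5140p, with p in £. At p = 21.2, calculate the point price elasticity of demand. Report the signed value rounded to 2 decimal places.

dD/dp = −5140. At p = 21.2, D = 148000 − 5140(21.2) = 39032.
Ed = (dD/dp)·(p/D) = −5140 × (21.2/39032) = -2.7917…

-2.79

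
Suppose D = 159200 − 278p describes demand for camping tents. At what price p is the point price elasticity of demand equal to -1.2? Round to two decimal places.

Ed = −278p/(159200 − 278p). Set this equal to -1.2:
278p = 1.2·(159200 − 278p) ⇒ 278p(1 + 1.2) = 1.2·159200
p = 1.2·159200 / (278·2.2) = 312.3610…

312.36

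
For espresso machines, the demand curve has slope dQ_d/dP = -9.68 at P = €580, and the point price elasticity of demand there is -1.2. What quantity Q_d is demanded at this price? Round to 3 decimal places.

Ed = (dQ_d/dP)·(P/Q_d) ⇒ Q_d = (dQ_d/dP)·P/Ed = (-9.68)·580/(-1.2) = 4678.66666…

4678.667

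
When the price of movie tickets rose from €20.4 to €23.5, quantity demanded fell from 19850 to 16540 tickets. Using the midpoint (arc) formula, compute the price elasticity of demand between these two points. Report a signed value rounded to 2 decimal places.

-1.29

%ΔQ = (16540 − 19850) / [(19850 + 16540)/2] = -3310/18195 = -0.181918…
%ΔP = (23.5 − 20.4) / [(20.4 + 23.5)/2] = 3.1/21.95 = 0.141230…
Arc Ed = %ΔQ / %ΔP = (-3310/18195) / (3.1/21.95) = -1.2880…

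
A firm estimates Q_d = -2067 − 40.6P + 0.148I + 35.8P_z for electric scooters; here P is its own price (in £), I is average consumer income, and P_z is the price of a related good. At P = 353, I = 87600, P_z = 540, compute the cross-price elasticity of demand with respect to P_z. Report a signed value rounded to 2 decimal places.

1.22

At the given values, Q_d = -2067 − 40.6(353) + 0.148(87600) + 35.8(540) = 15898.
∂Q_d/∂P_z = 35.8.
E = (35.8) × (540/15898) = 1.2160…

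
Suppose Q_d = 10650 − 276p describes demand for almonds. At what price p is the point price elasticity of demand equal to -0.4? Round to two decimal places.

Ed = −276p/(10650 − 276p). Set this equal to -0.4:
276p = 0.4·(10650 − 276p) ⇒ 276p(1 + 0.4) = 0.4·10650
p = 0.4·10650 / (276·1.4) = 11.0248…

11.02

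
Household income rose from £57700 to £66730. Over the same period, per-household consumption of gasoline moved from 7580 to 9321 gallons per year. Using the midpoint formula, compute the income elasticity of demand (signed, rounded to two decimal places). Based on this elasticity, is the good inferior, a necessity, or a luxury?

%ΔQ = (9321 − 7580)/[( 7580 + 9321)/2] = 1741/8450.5 = 0.206023…
%ΔIncome = (66730 − 57700)/[( 57700 + 66730)/2] = 9030/62215 = 0.145141…
E_income = (1741/8450.5) / (9030/62215) = 1.4194…
E_income > 1 ⇒ normal good, luxury.

1.42; luxury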